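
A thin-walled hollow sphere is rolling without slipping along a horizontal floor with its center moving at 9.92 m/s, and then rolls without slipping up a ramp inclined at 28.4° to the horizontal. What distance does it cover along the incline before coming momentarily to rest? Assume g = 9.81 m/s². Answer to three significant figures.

For this body I = (2/3)MR², i.e. k = I/(MR²) = 2/3.
Since it rolls without slipping, ω = v/R and KE = ½Mv² + ½Iω² = ½(1+k)Mv² = (5/6)Mv².
Setting this equal to Mgh gives the vertical rise h = (1+k)v₀²/(2g) = 1.667×9.92²/(2×9.81) = 8.359 m.
The distance along the slope is d = h/sinθ = 8.359/sin28.4° ≈ 17.6 m.

d ≈ 17.6 m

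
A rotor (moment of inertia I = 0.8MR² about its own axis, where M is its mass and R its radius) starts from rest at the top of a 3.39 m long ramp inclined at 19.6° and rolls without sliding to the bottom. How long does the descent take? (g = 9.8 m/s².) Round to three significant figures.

t ≈ 1.93 s

Here I = 0.8MR², so the shape factor k = I/(MR²) = 0.8.
Translational: Mg sinθ − f = Ma. Rotational about the CM: fR = Iα = kMRa, so f = kMa.
Hence a = g sinθ/(1+k) = 9.8×sin19.6°/1.8 = 1.826 m/s².
With constant a from rest, t = √(2L/a) = √(2·3.39/1.826) ≈ 1.93 s.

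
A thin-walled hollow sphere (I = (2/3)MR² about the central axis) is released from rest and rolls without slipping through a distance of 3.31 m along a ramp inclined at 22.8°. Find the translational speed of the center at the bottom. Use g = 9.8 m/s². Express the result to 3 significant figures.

v ≈ 3.88 m/s

With I = (2/3)MR², the ratio k = I/(MR²) is 2/3.
Since it rolls without slipping, ω = v/R and KE = ½Mv² + ½Iω² = ½(1+k)Mv² = (5/6)Mv².
The vertical drop is h = L sinθ = 3.31 × sin22.8° = 1.283 m.
Energy conservation: Mgh = (5/6)Mv², so v = √(2gh/(1+k)) = √(2 × 9.8 × 1.283 / 1.667) ≈ 3.88 m/s.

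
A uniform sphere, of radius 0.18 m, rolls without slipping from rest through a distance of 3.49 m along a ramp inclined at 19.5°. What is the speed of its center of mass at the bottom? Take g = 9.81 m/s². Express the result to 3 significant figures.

v ≈ 4.04 m/s

The moment of inertia is (2/5)MR², giving k ≡ I/(MR²) = 0.4.
The rolling condition ω = v/R makes the rotational term ½I(v/R)² = ½kMv², so KE_total = ½(1+k)Mv² = (7/10)Mv².
The vertical drop is h = L sinθ = 3.49 × sin19.5° = 1.165 m.
Setting Mgh = (7/10)Mv² gives v = √(2gh/(1+k)) = √(2·9.81·1.165/1.4) ≈ 4.04 m/s.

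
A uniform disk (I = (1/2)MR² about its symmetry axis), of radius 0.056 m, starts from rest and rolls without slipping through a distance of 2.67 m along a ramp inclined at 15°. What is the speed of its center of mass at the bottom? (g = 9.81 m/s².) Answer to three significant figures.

v ≈ 3.01 m/s

Here I = (1/2)MR², so the shape factor k = I/(MR²) = 0.5.
Rolling without slipping gives ω = v/R, so the total kinetic energy is ½Mv² + ½Iω² = ½(1+k)Mv² = (3/4)Mv².
The vertical drop is h = L sinθ = 2.67 × sin15° = 0.691 m.
Energy conservation: Mgh = (3/4)Mv², so v = √(2gh/(1+k)) = √(2 × 9.81 × 0.691 / 1.5) ≈ 3.01 m/s.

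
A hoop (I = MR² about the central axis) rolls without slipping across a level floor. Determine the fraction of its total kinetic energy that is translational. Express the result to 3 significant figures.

For this body I = MR², i.e. k = I/(MR²) = 1.
With ω = v/R, KE_trans = ½Mv² and KE_rot = ½Iω² = ½kMv², so KE_total = ½(1+k)Mv².
The translational fraction is therefore 1/(1+k) = 1/2 ≈ 0.500.

fraction ≈ 0.500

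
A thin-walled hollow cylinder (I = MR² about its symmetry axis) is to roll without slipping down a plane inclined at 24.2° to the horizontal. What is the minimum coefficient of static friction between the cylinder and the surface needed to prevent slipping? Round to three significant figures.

With I = MR², the ratio k = I/(MR²) is 1.
Along the incline Mg sinθ − f = Ma, and torque about the center fR = Iα = kMR²(a/R) gives f = kMa.
These give a = g sinθ/(1+k) and the required friction f = kMg sinθ/(1+k).
The normal force is N = Mg cosθ, so μ_min = f/N = k tanθ/(1+k).
μ_min = 1 × tan24.2° / 2 ≈ 0.225.

μ_min ≈ 0.225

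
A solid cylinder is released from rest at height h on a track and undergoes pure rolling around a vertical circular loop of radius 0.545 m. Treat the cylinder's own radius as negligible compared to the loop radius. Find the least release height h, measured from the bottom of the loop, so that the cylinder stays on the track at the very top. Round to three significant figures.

h_min ≈ 1.50 m

The moment of inertia is (1/2)MR², giving k ≡ I/(MR²) = 0.5.
At the top of the loop, the minimum-contact condition is Mg = Mv_top²/r, so v_top² = gr.
With ω = v/R, the kinetic energy at speed v is ½(1+k)Mv² = (3/4)Mv².
Energy conservation from release (height h) to the top (height 2r): Mgh = Mg(2r) + (3/4)M·gr.
Thus h_min = 2r + (1+k)r/2 = r(2 + 1.5/2) = 0.545 × 2.75 ≈ 1.50 m.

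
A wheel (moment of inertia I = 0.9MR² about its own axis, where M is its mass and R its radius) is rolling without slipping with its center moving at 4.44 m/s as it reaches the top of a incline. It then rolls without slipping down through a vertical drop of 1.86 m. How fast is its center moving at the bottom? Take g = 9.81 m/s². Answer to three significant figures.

v ≈ 6.24 m/s

For this body I = 0.9MR², i.e. k = I/(MR²) = 0.9.
Pure rolling means v = ωR; then KE = ½Mv² + ½I(v/R)² = ½(1+k)Mv² = (19/20)Mv².
Energy conservation: (19/20)Mv₀² + Mgh = (19/20)Mv², so v² = v₀² + 2gh/(1+k).
v = √(4.44² + 2×9.81×1.86/1.9) = √38.92 ≈ 6.24 m/s.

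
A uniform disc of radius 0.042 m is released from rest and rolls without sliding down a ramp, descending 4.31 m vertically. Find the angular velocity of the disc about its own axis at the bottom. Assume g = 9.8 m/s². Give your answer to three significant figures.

The moment of inertia is (1/2)MR², giving k ≡ I/(MR²) = 0.5.
The rolling condition ω = v/R makes the rotational term ½I(v/R)² = ½kMv², so KE_total = ½(1+k)Mv² = (3/4)Mv².
Energy conservation Mgh = ½(1+k)Mv² gives v = √(2gh/(1+k)) = √(2 × 9.8 × 4.31 / 1.5) = 7.504 m/s.
The angular speed follows from ω = v/R = 7.504/0.042 ≈ 179 rad/s.

ω ≈ 179 rad/s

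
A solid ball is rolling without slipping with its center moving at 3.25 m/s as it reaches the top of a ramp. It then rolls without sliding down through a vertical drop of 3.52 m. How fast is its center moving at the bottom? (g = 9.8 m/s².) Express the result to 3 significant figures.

v ≈ 7.74 m/s

The moment of inertia is (2/5)MR², giving k ≡ I/(MR²) = 0.4.
The rolling condition ω = v/R makes the rotational term ½I(v/R)² = ½kMv², so KE_total = ½(1+k)Mv² = (7/10)Mv².
Conserving energy between top and bottom: (7/10)Mv² = (7/10)Mv₀² + Mgh, hence v² = v₀² + 2gh/(1+k).
v = √(3.25² + 2×9.8×3.52/1.4) = √59.84 ≈ 7.74 m/s.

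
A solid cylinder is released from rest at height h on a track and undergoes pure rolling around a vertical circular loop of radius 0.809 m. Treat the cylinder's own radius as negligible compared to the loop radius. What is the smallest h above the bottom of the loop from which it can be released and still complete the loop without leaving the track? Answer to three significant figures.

h_min ≈ 2.22 m

With I = (1/2)MR², the ratio k = I/(MR²) is 0.5.
At the top, contact is just lost when gravity alone supplies the centripetal force: Mg = Mv_top²/r, i.e. v_top² = gr.
With ω = v/R, the kinetic energy at speed v is ½(1+k)Mv² = (3/4)Mv².
Energy conservation from release (height h) to the top (height 2r): Mgh = Mg(2r) + (3/4)M·gr.
Thus h_min = 2r + (1+k)r/2 = r(2 + 1.5/2) = 0.809 × 2.75 ≈ 2.22 m.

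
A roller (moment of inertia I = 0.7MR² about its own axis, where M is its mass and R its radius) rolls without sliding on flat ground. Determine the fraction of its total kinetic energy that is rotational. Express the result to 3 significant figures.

With I = 0.7MR², the ratio k = I/(MR²) is 0.7.
Since ω = v/R, the translational part is ½Mv² and the rotational part is ½I(v/R)² = ½kMv²; the total is ½(1+k)Mv².
The rotational fraction is therefore k/(1+k) = 0.7/1.7 ≈ 0.412.

fraction ≈ 0.412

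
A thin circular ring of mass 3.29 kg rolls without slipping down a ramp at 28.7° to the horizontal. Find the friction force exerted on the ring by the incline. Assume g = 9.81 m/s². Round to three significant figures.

Here I = MR², so the shape factor k = I/(MR²) = 1.
Translational: Mg sinθ − f = Ma. Rotational about the CM: fR = Iα = kMRa, so f = kMa.
Combining, a = g sinθ/(1+k) and f = kMa = kMg sinθ/(1+k).
f = 1 × 3.29 × 9.81 × sin28.7° / 2 ≈ 7.75 N.

f ≈ 7.75 N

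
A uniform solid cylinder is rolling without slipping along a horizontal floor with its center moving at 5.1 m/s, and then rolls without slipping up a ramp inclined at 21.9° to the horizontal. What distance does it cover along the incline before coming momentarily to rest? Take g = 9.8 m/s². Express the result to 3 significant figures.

Here I = (1/2)MR², so the shape factor k = I/(MR²) = 0.5.
Rolling without slipping gives ω = v/R, so the total kinetic energy is ½Mv² + ½Iω² = ½(1+k)Mv² = (3/4)Mv².
Setting this equal to Mgh gives the vertical rise h = (1+k)v₀²/(2g) = 1.5×5.1²/(2×9.8) = 1.991 m.
The distance along the slope is d = h/sinθ = 1.991/sin21.9° ≈ 5.34 m.

d ≈ 5.34 m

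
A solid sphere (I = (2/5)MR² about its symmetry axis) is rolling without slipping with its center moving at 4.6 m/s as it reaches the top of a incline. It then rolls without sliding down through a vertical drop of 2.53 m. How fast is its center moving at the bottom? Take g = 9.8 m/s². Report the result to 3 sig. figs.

v ≈ 7.52 m/s

For this body I = (2/5)MR², i.e. k = I/(MR²) = 0.4.
Rolling without slipping gives ω = v/R, so the total kinetic energy is ½Mv² + ½Iω² = ½(1+k)Mv² = (7/10)Mv².
Energy conservation: (7/10)Mv₀² + Mgh = (7/10)Mv², so v² = v₀² + 2gh/(1+k).
v = √(4.6² + 2×9.8×2.53/1.4) = √56.58 ≈ 7.52 m/s.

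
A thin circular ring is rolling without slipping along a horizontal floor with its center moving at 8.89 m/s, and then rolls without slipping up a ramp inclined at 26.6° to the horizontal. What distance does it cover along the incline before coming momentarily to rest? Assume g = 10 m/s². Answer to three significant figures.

With I = MR², the ratio k = I/(MR²) is 1.
The rolling condition ω = v/R makes the rotational term ½I(v/R)² = ½kMv², so KE_total = ½(1+k)Mv² = Mv².
Setting this equal to Mgh gives the vertical rise h = (1+k)v₀²/(2g) = 2×8.89²/(2×10) = 7.903 m.
The distance along the slope is d = h/sinθ = 7.903/sin26.6° ≈ 17.7 m.

d ≈ 17.7 m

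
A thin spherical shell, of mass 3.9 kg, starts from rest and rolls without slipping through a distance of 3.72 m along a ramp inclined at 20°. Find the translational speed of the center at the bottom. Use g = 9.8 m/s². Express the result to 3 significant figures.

v ≈ 3.87 m/s

For this body I = (2/3)MR², i.e. k = I/(MR²) = 2/3.
Rolling without slipping gives ω = v/R, so the total kinetic energy is ½Mv² + ½Iω² = ½(1+k)Mv² = (5/6)Mv².
The vertical drop is h = L sinθ = 3.72 × sin20° = 1.272 m.
Setting Mgh = (5/6)Mv² gives v = √(2gh/(1+k)) = √(2·9.8·1.272/1.667) ≈ 3.87 m/s.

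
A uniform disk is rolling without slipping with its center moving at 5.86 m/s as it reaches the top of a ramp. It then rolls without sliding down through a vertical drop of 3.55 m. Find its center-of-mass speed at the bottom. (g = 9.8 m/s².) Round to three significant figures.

Here I = (1/2)MR², so the shape factor k = I/(MR²) = 0.5.
Rolling without slipping gives ω = v/R, so the total kinetic energy is ½Mv² + ½Iω² = ½(1+k)Mv² = (3/4)Mv².
Energy conservation: (3/4)Mv₀² + Mgh = (3/4)Mv², so v² = v₀² + 2gh/(1+k).
v = √(5.86² + 2×9.8×3.55/1.5) = √80.73 ≈ 8.98 m/s.

v ≈ 8.98 m/s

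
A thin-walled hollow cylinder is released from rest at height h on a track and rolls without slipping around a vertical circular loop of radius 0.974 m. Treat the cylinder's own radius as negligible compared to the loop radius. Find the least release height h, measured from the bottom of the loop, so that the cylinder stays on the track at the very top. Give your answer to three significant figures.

h_min ≈ 2.92 m

The moment of inertia is MR², giving k ≡ I/(MR²) = 1.
At the top of the loop, the minimum-contact condition is Mg = Mv_top²/r, so v_top² = gr.
With ω = v/R, the kinetic energy at speed v is ½(1+k)Mv² = Mv².
Energy conservation from release (height h) to the top (height 2r): Mgh = Mg(2r) + M·gr.
Thus h_min = 2r + (1+k)r/2 = r(2 + 2/2) = 0.974 × 3 ≈ 2.92 m.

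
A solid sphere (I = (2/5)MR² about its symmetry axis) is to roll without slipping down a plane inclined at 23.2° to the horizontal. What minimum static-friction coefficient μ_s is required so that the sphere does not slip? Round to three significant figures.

Here I = (2/5)MR², so the shape factor k = I/(MR²) = 0.4.
Newton's second law down the slope: Mg sinθ − f = Ma. The torque equation fR = Iα (with α = a/R) gives f = kMa.
These give a = g sinθ/(1+k) and the required friction f = kMg sinθ/(1+k).
With N = Mg cosθ, the no-slip condition f ≤ μN gives μ_min = f/N = k tanθ/(1+k).
μ_min = 0.4 × tan23.2° / 1.4 ≈ 0.122.

μ_min ≈ 0.122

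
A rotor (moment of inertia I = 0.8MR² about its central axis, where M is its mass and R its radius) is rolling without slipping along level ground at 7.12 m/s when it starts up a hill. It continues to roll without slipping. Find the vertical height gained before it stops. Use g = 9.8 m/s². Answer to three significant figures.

h ≈ 4.66 m

Here I = 0.8MR², so the shape factor k = I/(MR²) = 0.8.
Pure rolling means v = ωR; then KE = ½Mv² + ½I(v/R)² = ½(1+k)Mv² = (9/10)Mv².
At the top the kinetic energy is zero, so (9/10)Mv₀² = Mgh.
Thus h = (1+k)v₀²/(2g) = 1.8 × 7.12² / (2 × 9.8) ≈ 4.66 m.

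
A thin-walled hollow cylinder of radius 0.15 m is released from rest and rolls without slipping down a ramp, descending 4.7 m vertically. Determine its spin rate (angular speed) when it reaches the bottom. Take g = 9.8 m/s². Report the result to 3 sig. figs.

ω ≈ 45.2 rad/s

For this body I = MR², i.e. k = I/(MR²) = 1.
Rolling without slipping gives ω = v/R, so the total kinetic energy is ½Mv² + ½Iω² = ½(1+k)Mv² = Mv².
Energy conservation Mgh = ½(1+k)Mv² gives v = √(2gh/(1+k)) = √(2 × 9.8 × 4.7 / 2) = 6.787 m/s.
Then ω = v/R = 6.787 / 0.15 ≈ 45.2 rad/s.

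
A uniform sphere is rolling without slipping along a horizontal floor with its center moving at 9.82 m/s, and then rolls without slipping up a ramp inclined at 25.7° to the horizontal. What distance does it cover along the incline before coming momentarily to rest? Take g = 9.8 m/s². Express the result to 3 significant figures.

d ≈ 15.9 m

Here I = (2/5)MR², so the shape factor k = I/(MR²) = 0.4.
The rolling condition ω = v/R makes the rotational term ½I(v/R)² = ½kMv², so KE_total = ½(1+k)Mv² = (7/10)Mv².
Setting this equal to Mgh gives the vertical rise h = (1+k)v₀²/(2g) = 1.4×9.82²/(2×9.8) = 6.888 m.
The distance along the slope is d = h/sinθ = 6.888/sin25.7° ≈ 15.9 m.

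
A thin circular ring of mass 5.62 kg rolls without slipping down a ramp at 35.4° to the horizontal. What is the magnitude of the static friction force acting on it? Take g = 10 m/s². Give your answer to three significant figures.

f ≈ 16.3 N

For this body I = MR², i.e. k = I/(MR²) = 1.
Translational: Mg sinθ − f = Ma. Rotational about the CM: fR = Iα = kMRa, so f = kMa.
Combining, a = g sinθ/(1+k) and f = kMa = kMg sinθ/(1+k).
f = 1 × 5.62 × 10 × sin35.4° / 2 ≈ 16.3 N.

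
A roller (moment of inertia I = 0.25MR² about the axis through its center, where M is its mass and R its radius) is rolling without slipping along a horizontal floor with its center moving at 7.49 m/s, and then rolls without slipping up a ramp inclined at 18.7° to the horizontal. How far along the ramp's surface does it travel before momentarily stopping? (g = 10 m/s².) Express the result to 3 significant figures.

Here I = 0.25MR², so the shape factor k = I/(MR²) = 0.25.
Pure rolling means v = ωR; then KE = ½Mv² + ½I(v/R)² = ½(1+k)Mv² = (5/8)Mv².
Setting this equal to Mgh gives the vertical rise h = (1+k)v₀²/(2g) = 1.25×7.49²/(2×10) = 3.506 m.
Along the incline, d = h/sinθ = 3.506/sin18.7° ≈ 10.9 m.

d ≈ 10.9 m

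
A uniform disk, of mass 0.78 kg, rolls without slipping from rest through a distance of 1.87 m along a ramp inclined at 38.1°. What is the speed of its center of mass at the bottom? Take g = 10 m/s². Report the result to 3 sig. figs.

v ≈ 3.92 m/s

For this body I = (1/2)MR², i.e. k = I/(MR²) = 0.5.
The rolling condition ω = v/R makes the rotational term ½I(v/R)² = ½kMv², so KE_total = ½(1+k)Mv² = (3/4)Mv².
The vertical drop is h = L sinθ = 1.87 × sin38.1° = 1.154 m.
Energy conservation: Mgh = (3/4)Mv², so v = √(2gh/(1+k)) = √(2 × 10 × 1.154 / 1.5) ≈ 3.92 m/s.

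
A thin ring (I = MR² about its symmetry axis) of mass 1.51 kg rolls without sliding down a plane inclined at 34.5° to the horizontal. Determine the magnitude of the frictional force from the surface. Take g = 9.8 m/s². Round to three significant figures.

f ≈ 4.19 N

For this body I = MR², i.e. k = I/(MR²) = 1.
Translational: Mg sinθ − f = Ma. Rotational about the CM: fR = Iα = kMRa, so f = kMa.
Combining, a = g sinθ/(1+k) and f = kMa = kMg sinθ/(1+k).
f = 1 × 1.51 × 9.8 × sin34.5° / 2 ≈ 4.19 N.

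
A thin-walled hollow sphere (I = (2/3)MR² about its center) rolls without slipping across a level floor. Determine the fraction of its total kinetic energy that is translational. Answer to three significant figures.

With I = (2/3)MR², the ratio k = I/(MR²) is 2/3.
With ω = v/R, KE_trans = ½Mv² and KE_rot = ½Iω² = ½kMv², so KE_total = ½(1+k)Mv².
The translational fraction is therefore 1/(1+k) = 1/1.667 ≈ 0.600.

fraction ≈ 0.600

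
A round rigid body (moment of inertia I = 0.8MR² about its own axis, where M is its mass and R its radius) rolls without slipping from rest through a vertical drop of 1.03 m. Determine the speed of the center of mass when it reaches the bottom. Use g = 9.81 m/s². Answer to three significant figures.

v ≈ 3.35 m/s

For this body I = 0.8MR², i.e. k = I/(MR²) = 0.8.
The rolling condition ω = v/R makes the rotational term ½I(v/R)² = ½kMv², so KE_total = ½(1+k)Mv² = (9/10)Mv².
Energy conservation: Mgh = (9/10)Mv², so v = √(2gh/(1+k)) = √(2 × 9.81 × 1.03 / 1.8) ≈ 3.35 m/s.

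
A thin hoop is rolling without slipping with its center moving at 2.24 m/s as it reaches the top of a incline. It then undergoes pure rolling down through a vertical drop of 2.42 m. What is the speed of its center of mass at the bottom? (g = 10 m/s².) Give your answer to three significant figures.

v ≈ 5.41 m/s

Here I = MR², so the shape factor k = I/(MR²) = 1.
Pure rolling means v = ωR; then KE = ½Mv² + ½I(v/R)² = ½(1+k)Mv² = Mv².
Conserving energy between top and bottom: Mv² = Mv₀² + Mgh, hence v² = v₀² + 2gh/(1+k).
v = √(2.24² + 2×10×2.42/2) = √29.22 ≈ 5.41 m/s.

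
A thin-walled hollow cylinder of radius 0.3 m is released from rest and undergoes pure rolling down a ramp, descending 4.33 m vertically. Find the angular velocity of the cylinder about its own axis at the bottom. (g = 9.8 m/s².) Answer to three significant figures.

ω ≈ 21.7 rad/s

For this body I = MR², i.e. k = I/(MR²) = 1.
Pure rolling means v = ωR; then KE = ½Mv² + ½I(v/R)² = ½(1+k)Mv² = Mv².
Energy conservation Mgh = ½(1+k)Mv² gives v = √(2gh/(1+k)) = √(2 × 9.8 × 4.33 / 2) = 6.514 m/s.
Then ω = v/R = 6.514 / 0.3 ≈ 21.7 rad/s.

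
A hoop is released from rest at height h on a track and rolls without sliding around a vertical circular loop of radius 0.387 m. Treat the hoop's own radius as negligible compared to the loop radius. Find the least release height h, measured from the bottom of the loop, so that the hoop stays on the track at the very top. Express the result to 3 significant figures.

For this body I = MR², i.e. k = I/(MR²) = 1.
At the top of the loop, the minimum-contact condition is Mg = Mv_top²/r, so v_top² = gr.
With ω = v/R, the kinetic energy at speed v is ½(1+k)Mv² = Mv².
Energy conservation from release (height h) to the top (height 2r): Mgh = Mg(2r) + M·gr.
Thus h_min = 2r + (1+k)r/2 = r(2 + 2/2) = 0.387 × 3 ≈ 1.16 m.

h_min ≈ 1.16 m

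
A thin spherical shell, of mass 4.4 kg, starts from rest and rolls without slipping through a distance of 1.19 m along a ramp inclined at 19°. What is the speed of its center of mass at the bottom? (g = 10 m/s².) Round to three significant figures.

v ≈ 2.16 m/s

Here I = (2/3)MR², so the shape factor k = I/(MR²) = 2/3.
Since it rolls without slipping, ω = v/R and KE = ½Mv² + ½Iω² = ½(1+k)Mv² = (5/6)Mv².
The vertical drop is h = L sinθ = 1.19 × sin19° = 0.3874 m.
Setting Mgh = (5/6)Mv² gives v = √(2gh/(1+k)) = √(2·10·0.3874/1.667) ≈ 2.16 m/s.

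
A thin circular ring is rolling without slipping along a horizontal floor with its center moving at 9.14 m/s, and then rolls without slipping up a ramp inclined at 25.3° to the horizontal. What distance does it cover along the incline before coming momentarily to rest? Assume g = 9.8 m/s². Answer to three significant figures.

d ≈ 19.9 m

The moment of inertia is MR², giving k ≡ I/(MR²) = 1.
Since it rolls without slipping, ω = v/R and KE = ½Mv² + ½Iω² = ½(1+k)Mv² = Mv².
Setting this equal to Mgh gives the vertical rise h = (1+k)v₀²/(2g) = 2×9.14²/(2×9.8) = 8.524 m.
Along the incline, d = h/sinθ = 8.524/sin25.3° ≈ 19.9 m.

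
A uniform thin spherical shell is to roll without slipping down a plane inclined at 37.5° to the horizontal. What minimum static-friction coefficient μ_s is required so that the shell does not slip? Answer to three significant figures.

μ_min ≈ 0.307

For this body I = (2/3)MR², i.e. k = I/(MR²) = 2/3.
Along the incline Mg sinθ − f = Ma, and torque about the center fR = Iα = kMR²(a/R) gives f = kMa.
These give a = g sinθ/(1+k) and the required friction f = kMg sinθ/(1+k).
With N = Mg cosθ, the no-slip condition f ≤ μN gives μ_min = f/N = k tanθ/(1+k).
μ_min = (2/3) × tan37.5° / 1.667 ≈ 0.307.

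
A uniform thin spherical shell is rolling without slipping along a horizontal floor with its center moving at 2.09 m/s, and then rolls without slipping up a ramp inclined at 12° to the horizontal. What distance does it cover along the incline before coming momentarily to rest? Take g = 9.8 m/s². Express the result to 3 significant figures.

With I = (2/3)MR², the ratio k = I/(MR²) is 2/3.
Pure rolling means v = ωR; then KE = ½Mv² + ½I(v/R)² = ½(1+k)Mv² = (5/6)Mv².
Setting this equal to Mgh gives the vertical rise h = (1+k)v₀²/(2g) = 1.667×2.09²/(2×9.8) = 0.3714 m.
Along the incline, d = h/sinθ = 0.3714/sin12° ≈ 1.79 m.

d ≈ 1.79 m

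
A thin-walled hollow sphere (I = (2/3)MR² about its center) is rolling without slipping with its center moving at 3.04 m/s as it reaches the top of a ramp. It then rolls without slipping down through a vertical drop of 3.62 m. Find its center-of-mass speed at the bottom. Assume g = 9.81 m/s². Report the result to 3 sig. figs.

v ≈ 7.20 m/s

With I = (2/3)MR², the ratio k = I/(MR²) is 2/3.
The rolling condition ω = v/R makes the rotational term ½I(v/R)² = ½kMv², so KE_total = ½(1+k)Mv² = (5/6)Mv².
Conserving energy between top and bottom: (5/6)Mv² = (5/6)Mv₀² + Mgh, hence v² = v₀² + 2gh/(1+k).
v = √(3.04² + 2×9.81×3.62/1.667) = √51.86 ≈ 7.20 m/s.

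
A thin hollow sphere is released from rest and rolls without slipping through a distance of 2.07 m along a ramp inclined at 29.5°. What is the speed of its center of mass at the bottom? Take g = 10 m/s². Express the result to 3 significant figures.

v ≈ 3.50 m/s

The moment of inertia is (2/3)MR², giving k ≡ I/(MR²) = 2/3.
Rolling without slipping gives ω = v/R, so the total kinetic energy is ½Mv² + ½Iω² = ½(1+k)Mv² = (5/6)Mv².
The vertical drop is h = L sinθ = 2.07 × sin29.5° = 1.019 m.
Energy conservation: Mgh = (5/6)Mv², so v = √(2gh/(1+k)) = √(2 × 10 × 1.019 / 1.667) ≈ 3.50 m/s.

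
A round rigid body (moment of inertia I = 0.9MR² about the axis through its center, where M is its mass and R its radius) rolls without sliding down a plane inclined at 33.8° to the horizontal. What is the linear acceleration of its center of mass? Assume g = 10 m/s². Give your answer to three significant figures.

a ≈ 2.93 m/s²

Here I = 0.9MR², so the shape factor k = I/(MR²) = 0.9.
Along the incline Mg sinθ − f = Ma, and torque about the center fR = Iα = kMR²(a/R) gives f = kMa.
Eliminating f: Mg sinθ = (1+k)Ma, so a = g sinθ/(1+k) = 10 × sin33.8° / 1.9 ≈ 2.93 m/s².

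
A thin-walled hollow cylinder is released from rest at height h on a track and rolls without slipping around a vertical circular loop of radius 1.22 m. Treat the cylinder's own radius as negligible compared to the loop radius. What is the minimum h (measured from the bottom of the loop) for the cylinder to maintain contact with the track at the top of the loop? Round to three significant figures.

h_min ≈ 3.66 m

With I = MR², the ratio k = I/(MR²) is 1.
At the top, contact is just lost when gravity alone supplies the centripetal force: Mg = Mv_top²/r, i.e. v_top² = gr.
With ω = v/R, the kinetic energy at speed v is ½(1+k)Mv² = Mv².
Energy conservation from release (height h) to the top (height 2r): Mgh = Mg(2r) + M·gr.
Thus h_min = 2r + (1+k)r/2 = r(2 + 2/2) = 1.22 × 3 ≈ 3.66 m.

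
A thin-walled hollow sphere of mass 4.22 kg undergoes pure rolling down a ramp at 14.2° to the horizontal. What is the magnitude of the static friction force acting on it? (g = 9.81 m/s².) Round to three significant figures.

For this body I = (2/3)MR², i.e. k = I/(MR²) = 2/3.
Newton's second law down the slope: Mg sinθ − f = Ma. The torque equation fR = Iα (with α = a/R) gives f = kMa.
Combining, a = g sinθ/(1+k) and f = kMa = kMg sinθ/(1+k).
f = (2/3) × 4.22 × 9.81 × sin14.2° / 1.667 ≈ 4.06 N.

f ≈ 4.06 N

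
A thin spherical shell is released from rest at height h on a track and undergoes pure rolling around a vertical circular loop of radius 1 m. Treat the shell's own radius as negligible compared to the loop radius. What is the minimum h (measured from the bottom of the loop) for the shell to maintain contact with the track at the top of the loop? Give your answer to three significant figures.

The moment of inertia is (2/3)MR², giving k ≡ I/(MR²) = 2/3.
At the top of the loop, the minimum-contact condition is Mg = Mv_top²/r, so v_top² = gr.
With ω = v/R, the kinetic energy at speed v is ½(1+k)Mv² = (5/6)Mv².
Energy conservation from release (height h) to the top (height 2r): Mgh = Mg(2r) + (5/6)M·gr.
Thus h_min = 2r + (1+k)r/2 = r(2 + 1.667/2) = 1 × 2.833 ≈ 2.83 m.

h_min ≈ 2.83 m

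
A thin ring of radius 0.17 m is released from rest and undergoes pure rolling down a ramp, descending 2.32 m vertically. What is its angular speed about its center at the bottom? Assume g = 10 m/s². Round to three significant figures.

With I = MR², the ratio k = I/(MR²) is 1.
Rolling without slipping gives ω = v/R, so the total kinetic energy is ½Mv² + ½Iω² = ½(1+k)Mv² = Mv².
Energy conservation Mgh = ½(1+k)Mv² gives v = √(2gh/(1+k)) = √(2 × 10 × 2.32 / 2) = 4.817 m/s.
Then ω = v/R = 4.817 / 0.17 ≈ 28.3 rad/s.

ω ≈ 28.3 rad/s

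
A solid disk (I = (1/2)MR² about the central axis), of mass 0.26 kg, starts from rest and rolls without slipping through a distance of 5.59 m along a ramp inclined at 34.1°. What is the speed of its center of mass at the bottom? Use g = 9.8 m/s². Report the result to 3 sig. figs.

Here I = (1/2)MR², so the shape factor k = I/(MR²) = 0.5.
Rolling without slipping gives ω = v/R, so the total kinetic energy is ½Mv² + ½Iω² = ½(1+k)Mv² = (3/4)Mv².
The vertical drop is h = L sinθ = 5.59 × sin34.1° = 3.134 m.
Setting Mgh = (3/4)Mv² gives v = √(2gh/(1+k)) = √(2·9.8·3.134/1.5) ≈ 6.40 m/s.

v ≈ 6.40 m/s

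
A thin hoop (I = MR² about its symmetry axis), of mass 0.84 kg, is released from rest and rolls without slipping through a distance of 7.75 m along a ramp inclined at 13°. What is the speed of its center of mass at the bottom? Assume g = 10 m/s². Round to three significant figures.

v ≈ 4.18 m/s

For this body I = MR², i.e. k = I/(MR²) = 1.
Rolling without slipping gives ω = v/R, so the total kinetic energy is ½Mv² + ½Iω² = ½(1+k)Mv² = Mv².
The vertical drop is h = L sinθ = 7.75 × sin13° = 1.743 m.
Energy conservation: Mgh = Mv², so v = √(2gh/(1+k)) = √(2 × 10 × 1.743 / 2) ≈ 4.18 m/s.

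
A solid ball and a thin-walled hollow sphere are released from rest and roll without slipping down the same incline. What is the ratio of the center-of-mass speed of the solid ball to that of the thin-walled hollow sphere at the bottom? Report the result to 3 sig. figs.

v_ratio ≈ 1.09

Each satisfies Mgh = ½(1+k)Mv² with k = I/(MR²), so v ∝ 1/√(1+k).
For the solid ball k = 0.4; for the thin-walled hollow sphere k = 2/3.
v₁/v₂ = √((1+k₂)/(1+k₁)) = √(1.667/1.4) ≈ 1.09.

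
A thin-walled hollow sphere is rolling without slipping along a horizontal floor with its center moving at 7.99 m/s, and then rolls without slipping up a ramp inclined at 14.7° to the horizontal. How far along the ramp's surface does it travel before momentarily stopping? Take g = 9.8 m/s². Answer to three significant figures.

d ≈ 21.4 m

The moment of inertia is (2/3)MR², giving k ≡ I/(MR²) = 2/3.
Pure rolling means v = ωR; then KE = ½Mv² + ½I(v/R)² = ½(1+k)Mv² = (5/6)Mv².
Setting this equal to Mgh gives the vertical rise h = (1+k)v₀²/(2g) = 1.667×7.99²/(2×9.8) = 5.429 m.
Along the incline, d = h/sinθ = 5.429/sin14.7° ≈ 21.4 m.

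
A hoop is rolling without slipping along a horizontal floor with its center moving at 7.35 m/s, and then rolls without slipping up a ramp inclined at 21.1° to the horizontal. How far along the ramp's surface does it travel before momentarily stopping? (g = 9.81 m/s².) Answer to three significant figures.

With I = MR², the ratio k = I/(MR²) is 1.
Since it rolls without slipping, ω = v/R and KE = ½Mv² + ½Iω² = ½(1+k)Mv² = Mv².
Setting this equal to Mgh gives the vertical rise h = (1+k)v₀²/(2g) = 2×7.35²/(2×9.81) = 5.507 m.
Along the incline, d = h/sinθ = 5.507/sin21.1° ≈ 15.3 m.

d ≈ 15.3 m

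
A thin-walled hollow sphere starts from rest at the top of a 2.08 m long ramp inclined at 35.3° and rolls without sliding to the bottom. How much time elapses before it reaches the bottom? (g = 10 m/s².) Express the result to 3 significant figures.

t ≈ 1.10 s

Here I = (2/3)MR², so the shape factor k = I/(MR²) = 2/3.
Along the incline Mg sinθ − f = Ma, and torque about the center fR = Iα = kMR²(a/R) gives f = kMa.
Hence a = g sinθ/(1+k) = 10×sin35.3°/1.667 = 3.467 m/s².
Starting from rest, L = ½at², so t = √(2L/a) = √(2×2.08/3.467) ≈ 1.10 s.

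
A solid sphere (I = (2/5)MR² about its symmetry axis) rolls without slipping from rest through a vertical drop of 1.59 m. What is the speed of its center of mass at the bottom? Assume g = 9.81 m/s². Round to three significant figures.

v ≈ 4.72 m/s

For this body I = (2/5)MR², i.e. k = I/(MR²) = 0.4.
The rolling condition ω = v/R makes the rotational term ½I(v/R)² = ½kMv², so KE_total = ½(1+k)Mv² = (7/10)Mv².
Setting Mgh = (7/10)Mv² gives v = √(2gh/(1+k)) = √(2·9.81·1.59/1.4) ≈ 4.72 m/s.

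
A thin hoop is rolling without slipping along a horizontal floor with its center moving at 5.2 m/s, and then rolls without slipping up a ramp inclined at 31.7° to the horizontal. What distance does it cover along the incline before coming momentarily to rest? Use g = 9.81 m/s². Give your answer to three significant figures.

The moment of inertia is MR², giving k ≡ I/(MR²) = 1.
Rolling without slipping gives ω = v/R, so the total kinetic energy is ½Mv² + ½Iω² = ½(1+k)Mv² = Mv².
Setting this equal to Mgh gives the vertical rise h = (1+k)v₀²/(2g) = 2×5.2²/(2×9.81) = 2.756 m.
The distance along the slope is d = h/sinθ = 2.756/sin31.7° ≈ 5.25 m.

d ≈ 5.25 m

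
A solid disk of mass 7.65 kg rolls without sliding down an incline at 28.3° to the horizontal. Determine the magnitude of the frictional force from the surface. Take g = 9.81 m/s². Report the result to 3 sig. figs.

For this body I = (1/2)MR², i.e. k = I/(MR²) = 0.5.
Translational: Mg sinθ − f = Ma. Rotational about the CM: fR = Iα = kMRa, so f = kMa.
Combining, a = g sinθ/(1+k) and f = kMa = kMg sinθ/(1+k).
f = 0.5 × 7.65 × 9.81 × sin28.3° / 1.5 ≈ 11.9 N.

f ≈ 11.9 N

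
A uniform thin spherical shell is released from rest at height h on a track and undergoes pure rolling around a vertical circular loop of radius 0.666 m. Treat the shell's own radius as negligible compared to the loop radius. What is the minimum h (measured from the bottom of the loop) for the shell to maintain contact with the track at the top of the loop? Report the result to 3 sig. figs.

h_min ≈ 1.89 m

With I = (2/3)MR², the ratio k = I/(MR²) is 2/3.
At the top of the loop, the minimum-contact condition is Mg = Mv_top²/r, so v_top² = gr.
With ω = v/R, the kinetic energy at speed v is ½(1+k)Mv² = (5/6)Mv².
Energy conservation from release (height h) to the top (height 2r): Mgh = Mg(2r) + (5/6)M·gr.
Thus h_min = 2r + (1+k)r/2 = r(2 + 1.667/2) = 0.666 × 2.833 ≈ 1.89 m.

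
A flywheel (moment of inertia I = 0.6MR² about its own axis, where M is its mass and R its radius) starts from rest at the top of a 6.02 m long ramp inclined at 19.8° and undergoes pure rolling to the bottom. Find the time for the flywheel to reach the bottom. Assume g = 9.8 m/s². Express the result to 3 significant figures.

t ≈ 2.41 s

For this body I = 0.6MR², i.e. k = I/(MR²) = 0.6.
Translational: Mg sinθ − f = Ma. Rotational about the CM: fR = Iα = kMRa, so f = kMa.
Hence a = g sinθ/(1+k) = 9.8×sin19.8°/1.6 = 2.075 m/s².
Starting from rest, L = ½at², so t = √(2L/a) = √(2×6.02/2.075) ≈ 2.41 s.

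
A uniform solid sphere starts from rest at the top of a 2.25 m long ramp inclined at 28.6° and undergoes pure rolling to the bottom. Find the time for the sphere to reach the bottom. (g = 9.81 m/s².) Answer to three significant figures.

t ≈ 1.16 s

Here I = (2/5)MR², so the shape factor k = I/(MR²) = 0.4.
Along the incline Mg sinθ − f = Ma, and torque about the center fR = Iα = kMR²(a/R) gives f = kMa.
Hence a = g sinθ/(1+k) = 9.81×sin28.6°/1.4 = 3.354 m/s².
Starting from rest, L = ½at², so t = √(2L/a) = √(2×2.25/3.354) ≈ 1.16 s.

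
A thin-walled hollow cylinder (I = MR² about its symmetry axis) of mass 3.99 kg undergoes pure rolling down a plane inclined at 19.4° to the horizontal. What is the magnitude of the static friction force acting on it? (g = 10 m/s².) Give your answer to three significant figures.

With I = MR², the ratio k = I/(MR²) is 1.
Translational: Mg sinθ − f = Ma. Rotational about the CM: fR = Iα = kMRa, so f = kMa.
Combining, a = g sinθ/(1+k) and f = kMa = kMg sinθ/(1+k).
f = 1 × 3.99 × 10 × sin19.4° / 2 ≈ 6.63 N.

f ≈ 6.63 N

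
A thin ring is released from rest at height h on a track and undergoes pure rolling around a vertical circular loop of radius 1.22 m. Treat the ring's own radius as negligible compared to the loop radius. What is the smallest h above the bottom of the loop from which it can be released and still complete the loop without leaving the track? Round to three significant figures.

With I = MR², the ratio k = I/(MR²) is 1.
At the top, contact is just lost when gravity alone supplies the centripetal force: Mg = Mv_top²/r, i.e. v_top² = gr.
With ω = v/R, the kinetic energy at speed v is ½(1+k)Mv² = Mv².
Energy conservation from release (height h) to the top (height 2r): Mgh = Mg(2r) + M·gr.
Thus h_min = 2r + (1+k)r/2 = r(2 + 2/2) = 1.22 × 3 ≈ 3.66 m.

h_min ≈ 3.66 m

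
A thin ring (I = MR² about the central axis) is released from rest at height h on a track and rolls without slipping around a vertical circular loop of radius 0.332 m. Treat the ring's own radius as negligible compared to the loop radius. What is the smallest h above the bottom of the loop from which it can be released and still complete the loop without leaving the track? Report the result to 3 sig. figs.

h_min ≈ 0.996 m

With I = MR², the ratio k = I/(MR²) is 1.
At the top of the loop, the minimum-contact condition is Mg = Mv_top²/r, so v_top² = gr.
With ω = v/R, the kinetic energy at speed v is ½(1+k)Mv² = Mv².
Energy conservation from release (height h) to the top (height 2r): Mgh = Mg(2r) + M·gr.
Thus h_min = 2r + (1+k)r/2 = r(2 + 2/2) = 0.332 × 3 ≈ 0.996 m.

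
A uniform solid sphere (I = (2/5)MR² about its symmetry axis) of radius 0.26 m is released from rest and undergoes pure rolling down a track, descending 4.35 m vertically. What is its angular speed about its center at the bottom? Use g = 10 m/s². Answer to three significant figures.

The moment of inertia is (2/5)MR², giving k ≡ I/(MR²) = 0.4.
Since it rolls without slipping, ω = v/R and KE = ½Mv² + ½Iω² = ½(1+k)Mv² = (7/10)Mv².
Energy conservation Mgh = ½(1+k)Mv² gives v = √(2gh/(1+k)) = √(2 × 10 × 4.35 / 1.4) = 7.883 m/s.
Then ω = v/R = 7.883 / 0.26 ≈ 30.3 rad/s.

ω ≈ 30.3 rad/s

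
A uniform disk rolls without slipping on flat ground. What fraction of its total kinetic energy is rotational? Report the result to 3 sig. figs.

With I = (1/2)MR², the ratio k = I/(MR²) is 0.5.
With ω = v/R, KE_trans = ½Mv² and KE_rot = ½Iω² = ½kMv², so KE_total = ½(1+k)Mv².
The rotational fraction is therefore k/(1+k) = 0.5/1.5 ≈ 0.333.

fraction ≈ 0.333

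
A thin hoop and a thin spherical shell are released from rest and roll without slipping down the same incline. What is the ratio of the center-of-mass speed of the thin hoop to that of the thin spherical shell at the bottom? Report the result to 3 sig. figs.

v_ratio ≈ 0.913

Each satisfies Mgh = ½(1+k)Mv² with k = I/(MR²), so v ∝ 1/√(1+k).
For the thin hoop k = 1; for the thin spherical shell k = 2/3.
v₁/v₂ = √((1+k₂)/(1+k₁)) = √(1.667/2) ≈ 0.913.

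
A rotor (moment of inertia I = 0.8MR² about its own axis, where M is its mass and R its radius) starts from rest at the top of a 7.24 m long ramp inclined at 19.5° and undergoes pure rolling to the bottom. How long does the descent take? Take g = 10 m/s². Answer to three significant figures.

For this body I = 0.8MR², i.e. k = I/(MR²) = 0.8.
Translational: Mg sinθ − f = Ma. Rotational about the CM: fR = Iα = kMRa, so f = kMa.
Hence a = g sinθ/(1+k) = 10×sin19.5°/1.8 = 1.854 m/s².
With constant a from rest, t = √(2L/a) = √(2·7.24/1.854) ≈ 2.79 s.

t ≈ 2.79 s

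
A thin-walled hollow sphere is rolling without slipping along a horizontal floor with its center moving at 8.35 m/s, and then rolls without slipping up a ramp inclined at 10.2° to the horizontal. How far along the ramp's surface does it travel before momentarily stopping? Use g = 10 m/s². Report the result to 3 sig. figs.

With I = (2/3)MR², the ratio k = I/(MR²) is 2/3.
Since it rolls without slipping, ω = v/R and KE = ½Mv² + ½Iω² = ½(1+k)Mv² = (5/6)Mv².
Setting this equal to Mgh gives the vertical rise h = (1+k)v₀²/(2g) = 1.667×8.35²/(2×10) = 5.81 m.
The distance along the slope is d = h/sinθ = 5.81/sin10.2° ≈ 32.8 m.

d ≈ 32.8 m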